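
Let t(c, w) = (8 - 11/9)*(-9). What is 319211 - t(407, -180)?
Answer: 319272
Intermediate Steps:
t(c, w) = -61 (t(c, w) = (8 - 11*1/9)*(-9) = (8 - 11/9)*(-9) = (61/9)*(-9) = -61)
319211 - t(407, -180) = 319211 - 1*(-61) = 319211 + 61 = 319272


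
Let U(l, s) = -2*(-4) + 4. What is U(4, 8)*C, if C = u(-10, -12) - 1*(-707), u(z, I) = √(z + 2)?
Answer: 8484 + 24*I*√2 ≈ 8484.0 + 33.941*I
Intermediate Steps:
u(z, I) = √(2 + z)
C = 707 + 2*I*√2 (C = √(2 - 10) - 1*(-707) = √(-8) + 707 = 2*I*√2 + 707 = 707 + 2*I*√2 ≈ 707.0 + 2.8284*I)
U(l, s) = 12 (U(l, s) = 8 + 4 = 12)
U(4, 8)*C = 12*(707 + 2*I*√2) = 8484 + 24*I*√2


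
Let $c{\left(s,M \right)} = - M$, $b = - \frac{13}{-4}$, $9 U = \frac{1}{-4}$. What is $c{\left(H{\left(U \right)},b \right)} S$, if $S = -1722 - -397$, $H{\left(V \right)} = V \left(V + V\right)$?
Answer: $\frac{17225}{4} \approx 4306.3$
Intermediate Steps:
$U = - \frac{1}{36}$ ($U = \frac{1}{9 \left(-4\right)} = \frac{1}{9} \left(- \frac{1}{4}\right) = - \frac{1}{36} \approx -0.027778$)
$H{\left(V \right)} = 2 V^{2}$ ($H{\left(V \right)} = V 2 V = 2 V^{2}$)
$S = -1325$ ($S = -1722 + 397 = -1325$)
$b = \frac{13}{4}$ ($b = \left(-13\right) \left(- \frac{1}{4}\right) = \frac{13}{4} \approx 3.25$)
$c{\left(H{\left(U \right)},b \right)} S = \left(-1\right) \frac{13}{4} \left(-1325\right) = \left(- \frac{13}{4}\right) \left(-1325\right) = \frac{17225}{4}$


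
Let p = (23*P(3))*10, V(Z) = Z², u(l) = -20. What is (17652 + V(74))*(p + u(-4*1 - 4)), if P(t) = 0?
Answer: -462560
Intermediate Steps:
p = 0 (p = (23*0)*10 = 0*10 = 0)
(17652 + V(74))*(p + u(-4*1 - 4)) = (17652 + 74²)*(0 - 20) = (17652 + 5476)*(-20) = 23128*(-20) = -462560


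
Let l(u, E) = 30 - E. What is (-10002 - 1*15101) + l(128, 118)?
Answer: -25191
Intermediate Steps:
(-10002 - 1*15101) + l(128, 118) = (-10002 - 1*15101) + (30 - 1*118) = (-10002 - 15101) + (30 - 118) = -25103 - 88 = -25191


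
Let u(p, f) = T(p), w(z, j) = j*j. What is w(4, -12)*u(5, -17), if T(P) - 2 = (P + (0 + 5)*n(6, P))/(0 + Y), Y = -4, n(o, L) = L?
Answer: -792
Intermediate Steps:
w(z, j) = j²
T(P) = 2 - 3*P/2 (T(P) = 2 + (P + (0 + 5)*P)/(0 - 4) = 2 + (P + 5*P)/(-4) = 2 + (6*P)*(-¼) = 2 - 3*P/2)
u(p, f) = 2 - 3*p/2
w(4, -12)*u(5, -17) = (-12)²*(2 - 3/2*5) = 144*(2 - 15/2) = 144*(-11/2) = -792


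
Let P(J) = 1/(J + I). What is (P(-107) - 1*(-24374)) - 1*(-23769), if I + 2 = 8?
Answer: 4862442/101 ≈ 48143.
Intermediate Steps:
I = 6 (I = -2 + 8 = 6)
P(J) = 1/(6 + J) (P(J) = 1/(J + 6) = 1/(6 + J))
(P(-107) - 1*(-24374)) - 1*(-23769) = (1/(6 - 107) - 1*(-24374)) - 1*(-23769) = (1/(-101) + 24374) + 23769 = (-1/101 + 24374) + 23769 = 2461773/101 + 23769 = 4862442/101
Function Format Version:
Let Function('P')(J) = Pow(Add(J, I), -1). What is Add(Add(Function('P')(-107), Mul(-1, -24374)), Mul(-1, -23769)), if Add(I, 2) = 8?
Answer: Rational(4862442, 101) ≈ 48143.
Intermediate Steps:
I = 6 (I = Add(-2, 8) = 6)
Function('P')(J) = Pow(Add(6, J), -1) (Function('P')(J) = Pow(Add(J, 6), -1) = Pow(Add(6, J), -1))
Add(Add(Function('P')(-107), Mul(-1, -24374)), Mul(-1, -23769)) = Add(Add(Pow(Add(6, -107), -1), Mul(-1, -24374)), Mul(-1, -23769)) = Add(Add(Pow(-101, -1), 24374), 23769) = Add(Add(Rational(-1, 101), 24374), 23769) = Add(Rational(2461773, 101), 23769) = Rational(4862442, 101)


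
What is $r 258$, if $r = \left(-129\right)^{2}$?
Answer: $4293378$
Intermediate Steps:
$r = 16641$
$r 258 = 16641 \cdot 258 = 4293378$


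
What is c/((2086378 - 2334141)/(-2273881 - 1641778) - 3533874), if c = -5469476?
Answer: 21416602924684/13837445285203 ≈ 1.5477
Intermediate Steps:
c/((2086378 - 2334141)/(-2273881 - 1641778) - 3533874) = -5469476/((2086378 - 2334141)/(-2273881 - 1641778) - 3533874) = -5469476/(-247763/(-3915659) - 3533874) = -5469476/(-247763*(-1/3915659) - 3533874) = -5469476/(247763/3915659 - 3533874) = -5469476/(-13837445285203/3915659) = -5469476*(-3915659/13837445285203) = 21416602924684/13837445285203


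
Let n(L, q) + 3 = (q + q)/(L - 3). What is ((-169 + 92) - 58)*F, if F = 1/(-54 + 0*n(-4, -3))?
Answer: 5/2 ≈ 2.5000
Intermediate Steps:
n(L, q) = -3 + 2*q/(-3 + L) (n(L, q) = -3 + (q + q)/(L - 3) = -3 + (2*q)/(-3 + L) = -3 + 2*q/(-3 + L))
F = -1/54 (F = 1/(-54 + 0*((9 - 3*(-4) + 2*(-3))/(-3 - 4))) = 1/(-54 + 0*((9 + 12 - 6)/(-7))) = 1/(-54 + 0*(-1/7*15)) = 1/(-54 + 0*(-15/7)) = 1/(-54 + 0) = 1/(-54) = -1/54 ≈ -0.018519)
((-169 + 92) - 58)*F = ((-169 + 92) - 58)*(-1/54) = (-77 - 58)*(-1/54) = -135*(-1/54) = 5/2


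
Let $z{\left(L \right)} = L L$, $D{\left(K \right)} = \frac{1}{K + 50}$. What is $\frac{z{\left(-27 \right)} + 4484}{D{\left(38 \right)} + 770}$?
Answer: $\frac{458744}{67761} \approx 6.77$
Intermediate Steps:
$D{\left(K \right)} = \frac{1}{50 + K}$
$z{\left(L \right)} = L^{2}$
$\frac{z{\left(-27 \right)} + 4484}{D{\left(38 \right)} + 770} = \frac{\left(-27\right)^{2} + 4484}{\frac{1}{50 + 38} + 770} = \frac{729 + 4484}{\frac{1}{88} + 770} = \frac{5213}{\frac{1}{88} + 770} = \frac{5213}{\frac{67761}{88}} = 5213 \cdot \frac{88}{67761} = \frac{458744}{67761}$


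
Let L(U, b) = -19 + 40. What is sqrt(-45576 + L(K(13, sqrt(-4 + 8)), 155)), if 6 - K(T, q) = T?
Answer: I*sqrt(45555) ≈ 213.44*I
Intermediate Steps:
K(T, q) = 6 - T
L(U, b) = 21
sqrt(-45576 + L(K(13, sqrt(-4 + 8)), 155)) = sqrt(-45576 + 21) = sqrt(-45555) = I*sqrt(45555)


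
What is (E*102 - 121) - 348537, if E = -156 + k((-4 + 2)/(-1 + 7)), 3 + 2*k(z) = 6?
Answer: -364417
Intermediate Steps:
k(z) = 3/2 (k(z) = -3/2 + (½)*6 = -3/2 + 3 = 3/2)
E = -309/2 (E = -156 + 3/2 = -309/2 ≈ -154.50)
(E*102 - 121) - 348537 = (-309/2*102 - 121) - 348537 = (-15759 - 121) - 348537 = -15880 - 348537 = -364417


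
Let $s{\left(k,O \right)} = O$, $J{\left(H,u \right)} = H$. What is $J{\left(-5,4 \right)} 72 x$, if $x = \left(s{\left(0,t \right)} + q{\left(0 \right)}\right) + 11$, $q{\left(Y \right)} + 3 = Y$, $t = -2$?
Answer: $-2160$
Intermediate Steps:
$q{\left(Y \right)} = -3 + Y$
$x = 6$ ($x = \left(-2 + \left(-3 + 0\right)\right) + 11 = \left(-2 - 3\right) + 11 = -5 + 11 = 6$)
$J{\left(-5,4 \right)} 72 x = \left(-5\right) 72 \cdot 6 = \left(-360\right) 6 = -2160$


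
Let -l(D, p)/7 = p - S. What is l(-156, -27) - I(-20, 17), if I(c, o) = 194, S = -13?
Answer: -96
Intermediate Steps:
l(D, p) = -91 - 7*p (l(D, p) = -7*(p - 1*(-13)) = -7*(p + 13) = -7*(13 + p) = -91 - 7*p)
l(-156, -27) - I(-20, 17) = (-91 - 7*(-27)) - 1*194 = (-91 + 189) - 194 = 98 - 194 = -96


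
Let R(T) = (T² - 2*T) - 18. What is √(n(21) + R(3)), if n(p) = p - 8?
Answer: I*√2 ≈ 1.4142*I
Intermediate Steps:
n(p) = -8 + p
R(T) = -18 + T² - 2*T
√(n(21) + R(3)) = √((-8 + 21) + (-18 + 3² - 2*3)) = √(13 + (-18 + 9 - 6)) = √(13 - 15) = √(-2) = I*√2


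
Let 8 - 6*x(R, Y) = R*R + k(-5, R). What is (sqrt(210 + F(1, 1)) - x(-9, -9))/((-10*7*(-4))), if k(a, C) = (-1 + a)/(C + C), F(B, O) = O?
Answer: 11/252 + sqrt(211)/280 ≈ 0.095529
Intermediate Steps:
k(a, C) = (-1 + a)/(2*C) (k(a, C) = (-1 + a)/((2*C)) = (-1 + a)*(1/(2*C)) = (-1 + a)/(2*C))
x(R, Y) = 4/3 + 1/(2*R) - R**2/6 (x(R, Y) = 4/3 - (R*R + (-1 - 5)/(2*R))/6 = 4/3 - (R**2 + (1/2)*(-6)/R)/6 = 4/3 - (R**2 - 3/R)/6 = 4/3 + (1/(2*R) - R**2/6) = 4/3 + 1/(2*R) - R**2/6)
(sqrt(210 + F(1, 1)) - x(-9, -9))/((-10*7*(-4))) = (sqrt(210 + 1) - (3 - 9*(8 - 1*(-9)**2))/(6*(-9)))/((-10*7*(-4))) = (sqrt(211) - (-1)*(3 - 9*(8 - 1*81))/(6*9))/((-70*(-4))) = (sqrt(211) - (-1)*(3 - 9*(8 - 81))/(6*9))/280 = (sqrt(211) - (-1)*(3 - 9*(-73))/(6*9))*(1/280) = (sqrt(211) - (-1)*(3 + 657)/(6*9))*(1/280) = (sqrt(211) - (-1)*660/(6*9))*(1/280) = (sqrt(211) - 1*(-110/9))*(1/280) = (sqrt(211) + 110/9)*(1/280) = (110/9 + sqrt(211))*(1/280) = 11/252 + sqrt(211)/280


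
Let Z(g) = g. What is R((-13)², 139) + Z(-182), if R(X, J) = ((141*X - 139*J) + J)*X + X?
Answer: 785330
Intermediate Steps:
R(X, J) = X + X*(-138*J + 141*X) (R(X, J) = ((-139*J + 141*X) + J)*X + X = (-138*J + 141*X)*X + X = X*(-138*J + 141*X) + X = X + X*(-138*J + 141*X))
R((-13)², 139) + Z(-182) = (-13)²*(1 - 138*139 + 141*(-13)²) - 182 = 169*(1 - 19182 + 141*169) - 182 = 169*(1 - 19182 + 23829) - 182 = 169*4648 - 182 = 785512 - 182 = 785330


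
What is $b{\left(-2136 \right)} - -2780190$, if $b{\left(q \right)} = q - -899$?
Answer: $2778953$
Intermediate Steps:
$b{\left(q \right)} = 899 + q$ ($b{\left(q \right)} = q + 899 = 899 + q$)
$b{\left(-2136 \right)} - -2780190 = \left(899 - 2136\right) - -2780190 = -1237 + 2780190 = 2778953$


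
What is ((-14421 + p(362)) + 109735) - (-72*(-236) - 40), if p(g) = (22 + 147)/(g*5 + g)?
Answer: 170202433/2172 ≈ 78362.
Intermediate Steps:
p(g) = 169/(6*g) (p(g) = 169/(5*g + g) = 169/((6*g)) = 169*(1/(6*g)) = 169/(6*g))
((-14421 + p(362)) + 109735) - (-72*(-236) - 40) = ((-14421 + (169/6)/362) + 109735) - (-72*(-236) - 40) = ((-14421 + (169/6)*(1/362)) + 109735) - (16992 - 40) = ((-14421 + 169/2172) + 109735) - 1*16952 = (-31322243/2172 + 109735) - 16952 = 207022177/2172 - 16952 = 170202433/2172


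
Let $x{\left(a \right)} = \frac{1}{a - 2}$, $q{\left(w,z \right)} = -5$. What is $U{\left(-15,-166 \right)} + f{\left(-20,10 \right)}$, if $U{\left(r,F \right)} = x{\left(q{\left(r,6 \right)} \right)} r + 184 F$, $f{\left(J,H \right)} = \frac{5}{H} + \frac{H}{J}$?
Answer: $- \frac{213793}{7} \approx -30542.0$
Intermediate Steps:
$x{\left(a \right)} = \frac{1}{-2 + a}$
$U{\left(r,F \right)} = 184 F - \frac{r}{7}$ ($U{\left(r,F \right)} = \frac{r}{-2 - 5} + 184 F = \frac{r}{-7} + 184 F = - \frac{r}{7} + 184 F = 184 F - \frac{r}{7}$)
$U{\left(-15,-166 \right)} + f{\left(-20,10 \right)} = \left(184 \left(-166\right) - - \frac{15}{7}\right) + \left(\frac{5}{10} + \frac{10}{-20}\right) = \left(-30544 + \frac{15}{7}\right) + \left(5 \cdot \frac{1}{10} + 10 \left(- \frac{1}{20}\right)\right) = - \frac{213793}{7} + \left(\frac{1}{2} - \frac{1}{2}\right) = - \frac{213793}{7} + 0 = - \frac{213793}{7}$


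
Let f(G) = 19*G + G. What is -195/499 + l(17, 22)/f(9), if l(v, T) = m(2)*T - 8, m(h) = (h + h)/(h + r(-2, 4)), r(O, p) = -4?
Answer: -15262/22455 ≈ -0.67967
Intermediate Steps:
f(G) = 20*G
m(h) = 2*h/(-4 + h) (m(h) = (h + h)/(h - 4) = (2*h)/(-4 + h) = 2*h/(-4 + h))
l(v, T) = -8 - 2*T (l(v, T) = (2*2/(-4 + 2))*T - 8 = (2*2/(-2))*T - 8 = (2*2*(-1/2))*T - 8 = -2*T - 8 = -8 - 2*T)
-195/499 + l(17, 22)/f(9) = -195/499 + (-8 - 2*22)/((20*9)) = -195*1/499 + (-8 - 44)/180 = -195/499 - 52*1/180 = -195/499 - 13/45 = -15262/22455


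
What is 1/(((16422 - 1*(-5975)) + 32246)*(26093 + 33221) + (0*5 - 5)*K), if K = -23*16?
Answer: 1/3241096742 ≈ 3.0854e-10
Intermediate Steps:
K = -368
1/(((16422 - 1*(-5975)) + 32246)*(26093 + 33221) + (0*5 - 5)*K) = 1/(((16422 - 1*(-5975)) + 32246)*(26093 + 33221) + (0*5 - 5)*(-368)) = 1/(((16422 + 5975) + 32246)*59314 + (0 - 5)*(-368)) = 1/((22397 + 32246)*59314 - 5*(-368)) = 1/(54643*59314 + 1840) = 1/(3241094902 + 1840) = 1/3241096742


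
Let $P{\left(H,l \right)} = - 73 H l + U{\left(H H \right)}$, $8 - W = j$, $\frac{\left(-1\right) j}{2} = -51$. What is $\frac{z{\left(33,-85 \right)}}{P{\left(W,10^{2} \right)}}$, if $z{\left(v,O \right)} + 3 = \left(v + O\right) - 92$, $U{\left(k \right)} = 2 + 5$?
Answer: $- \frac{147}{686207} \approx -0.00021422$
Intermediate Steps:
$U{\left(k \right)} = 7$
$j = 102$ ($j = \left(-2\right) \left(-51\right) = 102$)
$z{\left(v,O \right)} = -95 + O + v$ ($z{\left(v,O \right)} = -3 - \left(92 - O - v\right) = -3 + \left(-92 + O + v\right) = -95 + O + v$)
$W = -94$ ($W = 8 - 102 = -94$)
$P{\left(H,l \right)} = 7 - 73 H l$ ($P{\left(H,l \right)} = - 73 H l + 7 = 7 - 73 H l$)
$\frac{z{\left(33,-85 \right)}}{P{\left(W,10^{2} \right)}} = \frac{-95 - 85 + 33}{7 - - 6862 \cdot 10^{2}} = - \frac{147}{7 - \left(-6862\right) 100} = - \frac{147}{7 + 686200} = - \frac{147}{686207}$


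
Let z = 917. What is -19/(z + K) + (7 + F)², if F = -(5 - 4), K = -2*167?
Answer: 20969/583 ≈ 35.967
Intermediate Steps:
K = -334
F = -1 (F = -1*1 = -1)
-19/(z + K) + (7 + F)² = -19/(917 - 334) + (7 - 1)² = -19/583 + 6² = -19*1/583 + 36 = -19/583 + 36 = 20969/583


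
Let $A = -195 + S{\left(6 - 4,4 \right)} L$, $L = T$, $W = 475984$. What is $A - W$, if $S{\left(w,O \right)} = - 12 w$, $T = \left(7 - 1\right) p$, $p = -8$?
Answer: $-475027$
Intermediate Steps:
$T = -48$ ($T = \left(7 - 1\right) \left(-8\right) = 6 \left(-8\right) = -48$)
$L = -48$
$A = 957$ ($A = -195 + - 12 \left(6 - 4\right) \left(-48\right) = -195 + \left(-12\right) 2 \left(-48\right) = -195 - -1152 = -195 + 1152 = 957$)
$A - W = 957 - 475984 = -475027$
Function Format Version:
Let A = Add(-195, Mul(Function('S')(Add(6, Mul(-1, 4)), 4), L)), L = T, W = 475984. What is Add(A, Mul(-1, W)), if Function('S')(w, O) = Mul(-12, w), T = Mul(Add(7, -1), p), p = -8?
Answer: -475027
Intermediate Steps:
T = -48 (T = Mul(Add(7, -1), -8) = Mul(6, -8) = -48)
L = -48
A = 957 (A = Add(-195, Mul(Mul(-12, Add(6, Mul(-1, 4))), -48)) = Add(-195, Mul(Mul(-12, Add(6, -4)), -48)) = Add(-195, Mul(Mul(-12, 2), -48)) = Add(-195, Mul(-24, -48)) = Add(-195, 1152) = 957)
Add(A, Mul(-1, W)) = Add(957, Mul(-1, 475984)) = Add(957, -475984) = -475027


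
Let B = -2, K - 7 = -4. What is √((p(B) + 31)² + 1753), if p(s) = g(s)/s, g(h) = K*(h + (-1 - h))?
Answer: √11237/2 ≈ 53.002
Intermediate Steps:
K = 3 (K = 7 - 4 = 3)
g(h) = -3 (g(h) = 3*(h + (-1 - h)) = 3*(-1) = -3)
p(s) = -3/s
√((p(B) + 31)² + 1753) = √((-3/(-2) + 31)² + 1753) = √((-3*(-½) + 31)² + 1753) = √((3/2 + 31)² + 1753) = √((65/2)² + 1753) = √(4225/4 + 1753) = √(11237/4) = √11237/2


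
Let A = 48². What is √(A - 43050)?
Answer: I*√40746 ≈ 201.86*I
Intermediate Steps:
A = 2304
√(A - 43050) = √(2304 - 43050) = √(-40746) = I*√40746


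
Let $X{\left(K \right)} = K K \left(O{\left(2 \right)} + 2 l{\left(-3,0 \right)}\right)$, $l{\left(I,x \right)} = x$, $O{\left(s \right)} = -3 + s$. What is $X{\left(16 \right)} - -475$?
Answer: $219$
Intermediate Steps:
$X{\left(K \right)} = - K^{2}$ ($X{\left(K \right)} = K K \left(\left(-3 + 2\right) + 2 \cdot 0\right) = K^{2} \left(-1 + 0\right) = K^{2} \left(-1\right) = - K^{2}$)
$X{\left(16 \right)} - -475 = - 16^{2} - -475 = \left(-1\right) 256 + 475 = -256 + 475 = 219$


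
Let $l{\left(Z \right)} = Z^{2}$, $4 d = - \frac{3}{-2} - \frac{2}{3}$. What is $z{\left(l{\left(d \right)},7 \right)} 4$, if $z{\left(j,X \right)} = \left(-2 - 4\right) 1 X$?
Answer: $-168$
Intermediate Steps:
$d = \frac{5}{24}$ ($d = \frac{- \frac{3}{-2} - \frac{2}{3}}{4} = \frac{\left(-3\right) \left(- \frac{1}{2}\right) - \frac{2}{3}}{4} = \frac{\frac{3}{2} - \frac{2}{3}}{4} = \frac{1}{4} \cdot \frac{5}{6} = \frac{5}{24} \approx 0.20833$)
$z{\left(j,X \right)} = - 6 X$ ($z{\left(j,X \right)} = \left(-6\right) 1 X = - 6 X$)
$z{\left(l{\left(d \right)},7 \right)} 4 = \left(-6\right) 7 \cdot 4 = \left(-42\right) 4 = -168$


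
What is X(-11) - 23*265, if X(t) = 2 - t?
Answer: -6082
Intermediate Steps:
X(-11) - 23*265 = (2 - 1*(-11)) - 23*265 = (2 + 11) - 6095 = 13 - 6095 = -6082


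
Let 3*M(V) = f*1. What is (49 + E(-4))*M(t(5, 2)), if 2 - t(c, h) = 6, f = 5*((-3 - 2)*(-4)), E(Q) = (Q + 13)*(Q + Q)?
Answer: -2300/3 ≈ -766.67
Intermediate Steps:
E(Q) = 2*Q*(13 + Q) (E(Q) = (13 + Q)*(2*Q) = 2*Q*(13 + Q))
f = 100 (f = 5*(-5*(-4)) = 5*20 = 100)
t(c, h) = -4 (t(c, h) = 2 - 1*6 = 2 - 6 = -4)
M(V) = 100/3 (M(V) = (100*1)/3 = (⅓)*100 = 100/3)
(49 + E(-4))*M(t(5, 2)) = (49 + 2*(-4)*(13 - 4))*(100/3) = (49 + 2*(-4)*9)*(100/3) = (49 - 72)*(100/3) = -23*100/3 = -2300/3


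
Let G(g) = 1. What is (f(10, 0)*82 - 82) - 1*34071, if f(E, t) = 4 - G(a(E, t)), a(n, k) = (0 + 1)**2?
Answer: -33907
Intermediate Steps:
a(n, k) = 1 (a(n, k) = 1**2 = 1)
f(E, t) = 3 (f(E, t) = 4 - 1*1 = 4 - 1 = 3)
(f(10, 0)*82 - 82) - 1*34071 = (3*82 - 82) - 1*34071 = (246 - 82) - 34071 = 164 - 34071 = -33907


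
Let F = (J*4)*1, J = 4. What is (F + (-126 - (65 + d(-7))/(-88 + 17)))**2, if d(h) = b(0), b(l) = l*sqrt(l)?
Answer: 59985025/5041 ≈ 11899.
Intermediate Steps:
b(l) = l**(3/2)
d(h) = 0 (d(h) = 0**(3/2) = 0)
F = 16 (F = (4*4)*1 = 16*1 = 16)
(F + (-126 - (65 + d(-7))/(-88 + 17)))**2 = (16 + (-126 - (65 + 0)/(-88 + 17)))**2 = (16 + (-126 - 65/(-71)))**2 = (16 + (-126 - 65*(-1)/71))**2 = (16 + (-126 - 1*(-65/71)))**2 = (16 + (-126 + 65/71))**2 = (16 - 8881/71)**2 = (-7745/71)**2 = 59985025/5041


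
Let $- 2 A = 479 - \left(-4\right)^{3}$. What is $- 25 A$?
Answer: $\frac{13575}{2} \approx 6787.5$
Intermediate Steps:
$A = - \frac{543}{2}$ ($A = - \frac{479 - \left(-4\right)^{3}}{2} = - \frac{479 - -64}{2} = - \frac{479 + 64}{2} = \left(- \frac{1}{2}\right) 543 = - \frac{543}{2} \approx -271.5$)
$- 25 A = \left(-25\right) \left(- \frac{543}{2}\right) = \frac{13575}{2}$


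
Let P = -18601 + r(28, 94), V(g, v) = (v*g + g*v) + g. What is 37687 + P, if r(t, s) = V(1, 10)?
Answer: 19107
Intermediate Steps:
V(g, v) = g + 2*g*v (V(g, v) = (g*v + g*v) + g = 2*g*v + g = g + 2*g*v)
r(t, s) = 21 (r(t, s) = 1*(1 + 2*10) = 1*(1 + 20) = 1*21 = 21)
P = -18580 (P = -18601 + 21 = -18580)
37687 + P = 37687 - 18580 = 19107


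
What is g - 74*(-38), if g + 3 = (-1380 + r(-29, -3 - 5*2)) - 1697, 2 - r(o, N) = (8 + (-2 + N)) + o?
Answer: -230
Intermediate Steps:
r(o, N) = -4 - N - o (r(o, N) = 2 - ((8 + (-2 + N)) + o) = 2 - ((6 + N) + o) = 2 - (6 + N + o) = 2 + (-6 - N - o) = -4 - N - o)
g = -3042 (g = -3 + ((-1380 + (-4 - (-3 - 5*2) - 1*(-29))) - 1697) = -3 + ((-1380 + (-4 - (-3 - 10) + 29)) - 1697) = -3 + ((-1380 + (-4 - 1*(-13) + 29)) - 1697) = -3 + ((-1380 + (-4 + 13 + 29)) - 1697) = -3 + ((-1380 + 38) - 1697) = -3 + (-1342 - 1697) = -3 - 3039 = -3042)
g - 74*(-38) = -3042 - 74*(-38) = -3042 - 1*(-2812) = -3042 + 2812 = -230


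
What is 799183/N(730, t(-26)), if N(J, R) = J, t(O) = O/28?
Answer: 799183/730 ≈ 1094.8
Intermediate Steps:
t(O) = O/28 (t(O) = O*(1/28) = O/28)
799183/N(730, t(-26)) = 799183/730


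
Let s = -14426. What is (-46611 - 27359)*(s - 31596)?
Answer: 3404247340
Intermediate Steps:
(-46611 - 27359)*(s - 31596) = (-46611 - 27359)*(-14426 - 31596) = -73970*(-46022) = 3404247340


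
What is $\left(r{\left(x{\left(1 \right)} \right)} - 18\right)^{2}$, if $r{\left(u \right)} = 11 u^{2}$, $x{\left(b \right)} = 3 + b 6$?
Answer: $762129$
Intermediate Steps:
$x{\left(b \right)} = 3 + 6 b$
$\left(r{\left(x{\left(1 \right)} \right)} - 18\right)^{2} = \left(11 \left(3 + 6 \cdot 1\right)^{2} - 18\right)^{2} = \left(11 \left(3 + 6\right)^{2} - 18\right)^{2} = \left(11 \cdot 9^{2} - 18\right)^{2} = \left(11 \cdot 81 - 18\right)^{2} = \left(891 - 18\right)^{2} = 873^{2} = 762129$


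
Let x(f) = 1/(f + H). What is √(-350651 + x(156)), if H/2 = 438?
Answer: I*√93362932398/516 ≈ 592.16*I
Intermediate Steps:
H = 876 (H = 2*438 = 876)
x(f) = 1/(876 + f) (x(f) = 1/(f + 876) = 1/(876 + f))
√(-350651 + x(156)) = √(-350651 + 1/(876 + 156)) = √(-350651 + 1/1032) = √(-361871831/1032) = I*√93362932398/516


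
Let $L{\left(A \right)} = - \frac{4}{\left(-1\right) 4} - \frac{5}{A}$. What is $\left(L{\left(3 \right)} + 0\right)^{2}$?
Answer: $\frac{4}{9} \approx 0.44444$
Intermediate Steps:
$L{\left(A \right)} = 1 - \frac{5}{A}$ ($L{\left(A \right)} = - \frac{4}{-4} - \frac{5}{A} = \left(-4\right) \left(- \frac{1}{4}\right) - \frac{5}{A} = 1 - \frac{5}{A}$)
$\left(L{\left(3 \right)} + 0\right)^{2} = \left(\frac{-5 + 3}{3} + 0\right)^{2} = \left(\frac{1}{3} \left(-2\right) + 0\right)^{2} = \left(- \frac{2}{3} + 0\right)^{2} = \left(- \frac{2}{3}\right)^{2} = \frac{4}{9}$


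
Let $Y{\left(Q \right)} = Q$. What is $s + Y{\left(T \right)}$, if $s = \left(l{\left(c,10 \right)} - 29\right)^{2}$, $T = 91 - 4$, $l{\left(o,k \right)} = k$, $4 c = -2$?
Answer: $448$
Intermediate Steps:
$c = - \frac{1}{2}$ ($c = \frac{1}{4} \left(-2\right) = - \frac{1}{2} \approx -0.5$)
$T = 87$ ($T = 91 - 4 = 87$)
$s = 361$ ($s = \left(10 - 29\right)^{2} = \left(-19\right)^{2} = 361$)
$s + Y{\left(T \right)} = 361 + 87 = 448$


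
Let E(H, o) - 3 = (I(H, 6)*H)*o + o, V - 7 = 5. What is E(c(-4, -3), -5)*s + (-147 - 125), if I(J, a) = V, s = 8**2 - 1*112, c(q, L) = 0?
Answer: -176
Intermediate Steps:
s = -48 (s = 64 - 112 = -48)
V = 12 (V = 7 + 5 = 12)
I(J, a) = 12
E(H, o) = 3 + o + 12*H*o (E(H, o) = 3 + ((12*H)*o + o) = 3 + (12*H*o + o) = 3 + (o + 12*H*o) = 3 + o + 12*H*o)
E(c(-4, -3), -5)*s + (-147 - 125) = (3 - 5 + 12*0*(-5))*(-48) + (-147 - 125) = (3 - 5 + 0)*(-48) - 272 = -2*(-48) - 272 = 96 - 272 = -176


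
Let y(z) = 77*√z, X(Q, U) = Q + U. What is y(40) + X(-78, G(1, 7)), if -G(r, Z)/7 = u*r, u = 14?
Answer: -176 + 154*√10 ≈ 310.99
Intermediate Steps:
G(r, Z) = -98*r
y(40) + X(-78, G(1, 7)) = 77*√40 + (-78 - 98*1) = 77*(2*√10) + (-78 - 98) = 154*√10 - 176 = -176 + 154*√10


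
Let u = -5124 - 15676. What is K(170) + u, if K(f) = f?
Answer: -20630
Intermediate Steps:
u = -20800
K(170) + u = 170 - 20800 = -20630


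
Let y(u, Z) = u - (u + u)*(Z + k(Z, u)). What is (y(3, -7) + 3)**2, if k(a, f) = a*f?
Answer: 30276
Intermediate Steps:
y(u, Z) = u - 2*u*(Z + Z*u) (y(u, Z) = u - (u + u)*(Z + Z*u) = u - 2*u*(Z + Z*u))
(y(3, -7) + 3)**2 = (3*(1 - 2*(-7) - 2*(-7)*3) + 3)**2 = (3*(1 + 14 + 42) + 3)**2 = (3*57 + 3)**2 = (171 + 3)**2 = 174**2 = 30276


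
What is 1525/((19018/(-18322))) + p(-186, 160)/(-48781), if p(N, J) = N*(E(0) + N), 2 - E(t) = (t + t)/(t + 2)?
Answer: -681821616041/463858529 ≈ -1469.9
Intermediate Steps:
E(t) = 2 - 2*t/(2 + t) (E(t) = 2 - (t + t)/(t + 2) = 2 - 2*t/(2 + t))
p(N, J) = N*(2 + N) (p(N, J) = N*(4/(2 + 0) + N) = N*(4/2 + N) = N*(4*(½) + N) = N*(2 + N))
1525/((19018/(-18322))) + p(-186, 160)/(-48781) = 1525/((19018/(-18322))) - 186*(2 - 186)/(-48781) = 1525/((19018*(-1/18322))) - 186*(-184)*(-1/48781) = 1525/(-9509/9161) + 34224*(-1/48781) = 1525*(-9161/9509) - 34224/48781 = -13970525/9509 - 34224/48781 = -681821616041/463858529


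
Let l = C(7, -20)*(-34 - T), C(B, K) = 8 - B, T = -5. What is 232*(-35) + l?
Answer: -8149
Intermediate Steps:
l = -29 (l = (8 - 1*7)*(-34 - 1*(-5)) = (8 - 7)*(-34 + 5) = 1*(-29) = -29)
232*(-35) + l = 232*(-35) - 29 = -8120 - 29 = -8149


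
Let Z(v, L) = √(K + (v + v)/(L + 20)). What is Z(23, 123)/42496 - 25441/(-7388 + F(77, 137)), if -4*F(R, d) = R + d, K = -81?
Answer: 50882/14883 + I*√1649791/6076928 ≈ 3.4188 + 0.00021136*I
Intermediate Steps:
Z(v, L) = √(-81 + 2*v/(20 + L)) (Z(v, L) = √(-81 + (v + v)/(L + 20)) = √(-81 + (2*v)/(20 + L)) = √(-81 + 2*v/(20 + L)))
F(R, d) = -R/4 - d/4 (F(R, d) = -(R + d)/4 = -R/4 - d/4)
Z(23, 123)/42496 - 25441/(-7388 + F(77, 137)) = √((-1620 - 81*123 + 2*23)/(20 + 123))/42496 - 25441/(-7388 + (-¼*77 - ¼*137)) = √((-1620 - 9963 + 46)/143)*(1/42496) - 25441/(-7388 + (-77/4 - 137/4)) = √((1/143)*(-11537))*(1/42496) - 25441/(-7388 - 107/2) = √(-11537/143)*(1/42496) - 25441/(-14883/2) = (I*√1649791/143)*(1/42496) - 25441*(-2/14883) = I*√1649791/6076928 + 50882/14883 = 50882/14883 + I*√1649791/6076928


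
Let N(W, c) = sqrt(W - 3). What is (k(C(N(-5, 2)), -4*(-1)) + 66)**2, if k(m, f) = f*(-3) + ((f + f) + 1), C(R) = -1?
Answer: 3969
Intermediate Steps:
N(W, c) = sqrt(-3 + W)
k(m, f) = 1 - f (k(m, f) = -3*f + (2*f + 1) = -3*f + (1 + 2*f) = 1 - f)
(k(C(N(-5, 2)), -4*(-1)) + 66)**2 = ((1 - (-4)*(-1)) + 66)**2 = ((1 - 1*4) + 66)**2 = ((1 - 4) + 66)**2 = (-3 + 66)**2 = 63**2 = 3969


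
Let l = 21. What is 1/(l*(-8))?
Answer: -1/168 ≈ -0.0059524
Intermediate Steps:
1/(l*(-8)) = 1/(21*(-8)) = 1/(-168) = -1/168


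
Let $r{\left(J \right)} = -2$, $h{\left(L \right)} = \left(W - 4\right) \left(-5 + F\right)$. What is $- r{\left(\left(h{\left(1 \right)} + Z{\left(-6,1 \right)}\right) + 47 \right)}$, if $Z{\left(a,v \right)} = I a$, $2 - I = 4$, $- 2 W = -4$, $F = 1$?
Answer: $2$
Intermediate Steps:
$W = 2$ ($W = \left(- \frac{1}{2}\right) \left(-4\right) = 2$)
$h{\left(L \right)} = 8$ ($h{\left(L \right)} = \left(2 - 4\right) \left(-5 + 1\right) = \left(-2\right) \left(-4\right) = 8$)
$I = -2$ ($I = 2 - 4 = -2$)
$Z{\left(a,v \right)} = - 2 a$
$- r{\left(\left(h{\left(1 \right)} + Z{\left(-6,1 \right)}\right) + 47 \right)} = \left(-1\right) \left(-2\right) = 2$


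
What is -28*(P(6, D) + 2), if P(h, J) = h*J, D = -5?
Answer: 784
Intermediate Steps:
P(h, J) = J*h
-28*(P(6, D) + 2) = -28*(-5*6 + 2) = -28*(-30 + 2) = -28*(-28) = 784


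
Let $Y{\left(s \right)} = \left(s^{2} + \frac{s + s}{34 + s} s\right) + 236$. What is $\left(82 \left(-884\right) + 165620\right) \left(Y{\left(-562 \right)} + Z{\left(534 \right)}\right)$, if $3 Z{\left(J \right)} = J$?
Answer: $\frac{322765507974}{11} \approx 2.9342 \cdot 10^{10}$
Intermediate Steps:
$Z{\left(J \right)} = \frac{J}{3}$
$Y{\left(s \right)} = 236 + s^{2} + \frac{2 s^{2}}{34 + s}$ ($Y{\left(s \right)} = \left(s^{2} + \frac{2 s}{34 + s} s\right) + 236 = \left(s^{2} + \frac{2 s^{2}}{34 + s}\right) + 236 = 236 + s^{2} + \frac{2 s^{2}}{34 + s}$)
$\left(82 \left(-884\right) + 165620\right) \left(Y{\left(-562 \right)} + Z{\left(534 \right)}\right) = \left(82 \left(-884\right) + 165620\right) \left(\frac{8024 + \left(-562\right)^{3} + 36 \left(-562\right)^{2} + 236 \left(-562\right)}{34 - 562} + \frac{1}{3} \cdot 534\right) = \left(-72488 + 165620\right) \left(\frac{8024 - 177504328 + 36 \cdot 315844 - 132632}{-528} + 178\right) = 93132 \left(- \frac{8024 - 177504328 + 11370384 - 132632}{528} + 178\right) = 93132 \left(\left(- \frac{1}{528}\right) \left(-166258552\right) + 178\right) = 93132 \left(\frac{20782319}{66} + 178\right) = 93132 \cdot \frac{20794067}{66} = \frac{322765507974}{11}$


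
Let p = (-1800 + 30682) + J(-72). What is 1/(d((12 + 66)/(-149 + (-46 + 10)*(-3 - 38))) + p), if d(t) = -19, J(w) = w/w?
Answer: 1/28864 ≈ 3.4645e-5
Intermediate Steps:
J(w) = 1
p = 28883 (p = (-1800 + 30682) + 1 = 28882 + 1 = 28883)
1/(d((12 + 66)/(-149 + (-46 + 10)*(-3 - 38))) + p) = 1/(-19 + 28883) = 1/28864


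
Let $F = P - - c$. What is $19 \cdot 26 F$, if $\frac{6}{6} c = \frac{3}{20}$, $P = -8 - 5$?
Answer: $- \frac{63479}{10} \approx -6347.9$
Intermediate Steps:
$P = -13$ ($P = -8 - 5 = -13$)
$c = \frac{3}{20} \approx 0.15$
$F = - \frac{257}{20}$ ($F = -13 - \left(-1\right) \frac{3}{20} = -13 - - \frac{3}{20} = -13 + \frac{3}{20} = - \frac{257}{20} \approx -12.85$)
$19 \cdot 26 F = 19 \cdot 26 \left(- \frac{257}{20}\right) = 494 \left(- \frac{257}{20}\right) = - \frac{63479}{10}$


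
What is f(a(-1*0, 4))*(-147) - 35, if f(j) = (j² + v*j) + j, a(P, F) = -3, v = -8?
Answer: -4445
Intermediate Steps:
f(j) = j² - 7*j (f(j) = (j² - 8*j) + j = j² - 7*j)
f(a(-1*0, 4))*(-147) - 35 = -3*(-7 - 3)*(-147) - 35 = -3*(-10)*(-147) - 35 = 30*(-147) - 35 = -4410 - 35 = -4445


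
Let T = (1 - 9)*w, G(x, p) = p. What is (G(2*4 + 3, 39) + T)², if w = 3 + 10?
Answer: 4225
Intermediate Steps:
w = 13
T = -104 (T = (1 - 9)*13 = -8*13 = -104)
(G(2*4 + 3, 39) + T)² = (39 - 104)² = (-65)² = 4225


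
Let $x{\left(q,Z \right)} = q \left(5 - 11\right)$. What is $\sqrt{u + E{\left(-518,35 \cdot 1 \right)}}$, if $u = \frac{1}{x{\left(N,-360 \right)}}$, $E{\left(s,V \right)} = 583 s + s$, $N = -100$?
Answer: $\frac{i \sqrt{1089043194}}{60} \approx 550.01 i$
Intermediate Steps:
$x{\left(q,Z \right)} = - 6 q$ ($x{\left(q,Z \right)} = q \left(-6\right) = - 6 q$)
$E{\left(s,V \right)} = 584 s$
$u = \frac{1}{600}$ ($u = \frac{1}{\left(-6\right) \left(-100\right)} = \frac{1}{600} \approx 0.0016667$)
$\sqrt{u + E{\left(-518,35 \cdot 1 \right)}} = \sqrt{\frac{1}{600} + 584 \left(-518\right)} = \sqrt{\frac{1}{600} - 302512} = \sqrt{- \frac{181507199}{600}} = \frac{i \sqrt{1089043194}}{60}$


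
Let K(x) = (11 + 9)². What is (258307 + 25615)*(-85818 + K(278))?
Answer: -24252049396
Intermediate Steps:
K(x) = 400 (K(x) = 20² = 400)
(258307 + 25615)*(-85818 + K(278)) = (258307 + 25615)*(-85818 + 400) = 283922*(-85418) = -24252049396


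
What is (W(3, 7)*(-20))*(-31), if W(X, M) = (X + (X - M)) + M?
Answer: 3720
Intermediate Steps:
W(X, M) = 2*X (W(X, M) = (-M + 2*X) + M = 2*X)
(W(3, 7)*(-20))*(-31) = ((2*3)*(-20))*(-31) = (6*(-20))*(-31) = -120*(-31) = 3720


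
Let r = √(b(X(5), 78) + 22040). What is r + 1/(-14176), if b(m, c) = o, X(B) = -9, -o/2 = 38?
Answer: -1/14176 + 34*√19 ≈ 148.20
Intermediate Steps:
o = -76 (o = -2*38 = -76)
b(m, c) = -76
r = 34*√19 (r = √(-76 + 22040) = √21964 = 34*√19 ≈ 148.20)
r + 1/(-14176) = 34*√19 + 1/(-14176) = 34*√19 - 1/14176 = -1/14176 + 34*√19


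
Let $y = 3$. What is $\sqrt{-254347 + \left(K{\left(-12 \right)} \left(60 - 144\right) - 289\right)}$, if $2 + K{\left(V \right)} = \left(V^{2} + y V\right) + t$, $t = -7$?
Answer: $2 i \sqrt{65738} \approx 512.79 i$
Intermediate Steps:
$K{\left(V \right)} = -9 + V^{2} + 3 V$ ($K{\left(V \right)} = -2 - \left(7 - V^{2} - 3 V\right) = -2 + \left(-7 + V^{2} + 3 V\right) = -9 + V^{2} + 3 V$)
$\sqrt{-254347 + \left(K{\left(-12 \right)} \left(60 - 144\right) - 289\right)} = \sqrt{-254347 + \left(\left(-9 + \left(-12\right)^{2} + 3 \left(-12\right)\right) \left(60 - 144\right) - 289\right)} = \sqrt{-254347 + \left(\left(-9 + 144 - 36\right) \left(-84\right) - 289\right)} = \sqrt{-254347 + \left(99 \left(-84\right) - 289\right)} = \sqrt{-254347 - 8605} = \sqrt{-262952} = 2 i \sqrt{65738}$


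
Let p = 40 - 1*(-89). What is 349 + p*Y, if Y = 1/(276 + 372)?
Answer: 75427/216 ≈ 349.20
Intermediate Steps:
Y = 1/648 ≈ 0.0015432
p = 129 (p = 40 + 89 = 129)
349 + p*Y = 349 + 129*(1/648) = 349 + 43/216 = 75427/216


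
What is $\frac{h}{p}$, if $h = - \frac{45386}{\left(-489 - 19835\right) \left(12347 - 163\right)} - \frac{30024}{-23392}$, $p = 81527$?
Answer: $\frac{116184893939}{7378837045440496} \approx 1.5746 \cdot 10^{-5}$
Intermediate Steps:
$h = \frac{116184893939}{90507893648}$ ($h = - \frac{45386}{\left(-20324\right) 12184} - - \frac{3753}{2924} = - \frac{45386}{-247627616} + \frac{3753}{2924} = \left(-45386\right) \left(- \frac{1}{247627616}\right) + \frac{3753}{2924} = \frac{22693}{123813808} + \frac{3753}{2924} = \frac{116184893939}{90507893648} \approx 1.2837$)
$\frac{h}{p} = \frac{116184893939}{90507893648 \cdot 81527} = \frac{116184893939}{90507893648} \cdot \frac{1}{81527} = \frac{116184893939}{7378837045440496}$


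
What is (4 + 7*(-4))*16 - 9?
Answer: -393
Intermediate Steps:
(4 + 7*(-4))*16 - 9 = (4 - 28)*16 - 9 = -24*16 - 9 = -384 - 9 = -393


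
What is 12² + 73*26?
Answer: 2042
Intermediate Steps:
12² + 73*26 = 144 + 1898 = 2042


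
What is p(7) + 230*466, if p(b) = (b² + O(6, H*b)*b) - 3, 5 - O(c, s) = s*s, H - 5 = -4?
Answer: 106918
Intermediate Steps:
H = 1 (H = 5 - 4 = 1)
O(c, s) = 5 - s² (O(c, s) = 5 - s*s = 5 - s²)
p(b) = -3 + b² + b*(5 - b²) (p(b) = (b² + (5 - (1*b)²)*b) - 3 = (b² + (5 - b²)*b) - 3 = (b² + b*(5 - b²)) - 3 = -3 + b² + b*(5 - b²))
p(7) + 230*466 = (-3 + 7² - 1*7*(-5 + 7²)) + 230*466 = (-3 + 49 - 1*7*(-5 + 49)) + 107180 = (-3 + 49 - 1*7*44) + 107180 = (-3 + 49 - 308) + 107180 = -262 + 107180 = 106918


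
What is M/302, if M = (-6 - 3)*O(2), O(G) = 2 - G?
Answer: 0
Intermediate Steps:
M = 0 (M = (-6 - 3)*(2 - 1*2) = -9*(2 - 2) = -9*0 = 0)
M/302 = 0/302 = 0*(1/302) = 0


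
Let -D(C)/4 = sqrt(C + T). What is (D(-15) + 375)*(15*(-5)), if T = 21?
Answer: -28125 + 300*sqrt(6) ≈ -27390.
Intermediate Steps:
D(C) = -4*sqrt(21 + C) (D(C) = -4*sqrt(C + 21) = -4*sqrt(21 + C))
(D(-15) + 375)*(15*(-5)) = (-4*sqrt(21 - 15) + 375)*(15*(-5)) = (-4*sqrt(6) + 375)*(-75) = (375 - 4*sqrt(6))*(-75) = -28125 + 300*sqrt(6)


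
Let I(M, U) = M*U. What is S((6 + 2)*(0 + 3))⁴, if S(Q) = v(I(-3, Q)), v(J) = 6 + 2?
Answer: 4096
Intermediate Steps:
v(J) = 8
S(Q) = 8
S((6 + 2)*(0 + 3))⁴ = 8⁴ = 4096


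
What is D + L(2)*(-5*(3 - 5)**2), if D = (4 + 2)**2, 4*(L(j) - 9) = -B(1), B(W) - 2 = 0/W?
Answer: -134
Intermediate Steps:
B(W) = 2 (B(W) = 2 + 0/W = 2 + 0 = 2)
L(j) = 17/2 (L(j) = 9 + (-1*2)/4 = 9 + (1/4)*(-2) = 9 - 1/2 = 17/2)
D = 36 (D = 6**2 = 36)
D + L(2)*(-5*(3 - 5)**2) = 36 + 17*(-5*(3 - 5)**2)/2 = 36 + 17*(-5*(-2)**2)/2 = 36 + 17*(-5*4)/2 = 36 + (17/2)*(-20) = 36 - 170 = -134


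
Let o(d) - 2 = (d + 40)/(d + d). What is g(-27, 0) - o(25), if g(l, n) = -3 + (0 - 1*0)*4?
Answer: -63/10 ≈ -6.3000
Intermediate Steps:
o(d) = 2 + (40 + d)/(2*d) (o(d) = 2 + (d + 40)/(d + d) = 2 + (40 + d)/((2*d)) = 2 + (40 + d)*(1/(2*d)) = 2 + (40 + d)/(2*d))
g(l, n) = -3 (g(l, n) = -3 + (0 + 0)*4 = -3 + 0*4 = -3 + 0 = -3)
g(-27, 0) - o(25) = -3 - (5/2 + 20/25) = -3 - (5/2 + 20*(1/25)) = -3 - (5/2 + 4/5) = -3 - 1*33/10 = -3 - 33/10 = -63/10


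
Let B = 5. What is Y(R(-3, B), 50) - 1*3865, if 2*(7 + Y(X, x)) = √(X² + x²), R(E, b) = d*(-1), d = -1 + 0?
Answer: -3872 + √2501/2 ≈ -3847.0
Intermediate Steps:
d = -1
R(E, b) = 1 (R(E, b) = -1*(-1) = 1)
Y(X, x) = -7 + √(X² + x²)/2
Y(R(-3, B), 50) - 1*3865 = (-7 + √(1² + 50²)/2) - 1*3865 = (-7 + √(1 + 2500)/2) - 3865 = (-7 + √2501/2) - 3865 = -3872 + √2501/2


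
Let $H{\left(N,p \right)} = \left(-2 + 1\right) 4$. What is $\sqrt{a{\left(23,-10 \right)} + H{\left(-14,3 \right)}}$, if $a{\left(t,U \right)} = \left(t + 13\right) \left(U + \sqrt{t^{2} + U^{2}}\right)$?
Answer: $2 \sqrt{-91 + 9 \sqrt{629}} \approx 23.214$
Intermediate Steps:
$H{\left(N,p \right)} = -4$ ($H{\left(N,p \right)} = \left(-1\right) 4 = -4$)
$a{\left(t,U \right)} = \left(13 + t\right) \left(U + \sqrt{U^{2} + t^{2}}\right)$
$\sqrt{a{\left(23,-10 \right)} + H{\left(-14,3 \right)}} = \sqrt{\left(13 \left(-10\right) + 13 \sqrt{\left(-10\right)^{2} + 23^{2}} - 230 + 23 \sqrt{\left(-10\right)^{2} + 23^{2}}\right) - 4} = \sqrt{\left(-130 + 13 \sqrt{100 + 529} - 230 + 23 \sqrt{100 + 529}\right) - 4} = \sqrt{\left(-130 + 13 \sqrt{629} - 230 + 23 \sqrt{629}\right) - 4} = \sqrt{\left(-360 + 36 \sqrt{629}\right) - 4} = \sqrt{-364 + 36 \sqrt{629}}$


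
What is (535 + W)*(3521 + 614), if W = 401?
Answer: 3870360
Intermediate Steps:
(535 + W)*(3521 + 614) = (535 + 401)*(3521 + 614) = 936*4135 = 3870360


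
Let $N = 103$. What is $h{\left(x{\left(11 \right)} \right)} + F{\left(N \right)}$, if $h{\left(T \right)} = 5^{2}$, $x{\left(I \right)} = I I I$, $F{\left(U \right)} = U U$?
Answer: $10634$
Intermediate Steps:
$F{\left(U \right)} = U^{2}$
$x{\left(I \right)} = I^{3}$ ($x{\left(I \right)} = I^{2} I = I^{3}$)
$h{\left(T \right)} = 25$
$h{\left(x{\left(11 \right)} \right)} + F{\left(N \right)} = 25 + 103^{2} = 25 + 10609 = 10634$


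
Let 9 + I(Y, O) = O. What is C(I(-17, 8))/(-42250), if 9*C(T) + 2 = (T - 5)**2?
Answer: -17/190125 ≈ -8.9415e-5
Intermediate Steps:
I(Y, O) = -9 + O
C(T) = -2/9 + (-5 + T)**2/9 (C(T) = -2/9 + (T - 5)**2/9 = -2/9 + (-5 + T)**2/9)
C(I(-17, 8))/(-42250) = (-2/9 + (-5 + (-9 + 8))**2/9)/(-42250) = (-2/9 + (-5 - 1)**2/9)*(-1/42250) = (-2/9 + (1/9)*(-6)**2)*(-1/42250) = (-2/9 + (1/9)*36)*(-1/42250) = (-2/9 + 4)*(-1/42250) = (34/9)*(-1/42250) = -17/190125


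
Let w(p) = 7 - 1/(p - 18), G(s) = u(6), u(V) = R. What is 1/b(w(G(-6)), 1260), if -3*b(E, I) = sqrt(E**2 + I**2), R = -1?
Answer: -57*sqrt(143285389)/286570778 ≈ -0.0023809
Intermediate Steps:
u(V) = -1
G(s) = -1
w(p) = 7 - 1/(-18 + p)
b(E, I) = -sqrt(E**2 + I**2)/3
1/b(w(G(-6)), 1260) = 1/(-sqrt(((-127 + 7*(-1))/(-18 - 1))**2 + 1260**2)/3) = 1/(-sqrt(((-127 - 7)/(-19))**2 + 1587600)/3) = 1/(-sqrt((-1/19*(-134))**2 + 1587600)/3) = 1/(-sqrt((134/19)**2 + 1587600)/3) = 1/(-sqrt(17956/361 + 1587600)/3) = 1/(-2*sqrt(143285389)/57) = -57*sqrt(143285389)/286570778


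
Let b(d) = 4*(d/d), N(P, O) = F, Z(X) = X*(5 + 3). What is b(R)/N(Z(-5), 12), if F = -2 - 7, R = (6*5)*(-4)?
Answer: -4/9 ≈ -0.44444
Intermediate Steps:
Z(X) = 8*X (Z(X) = X*8 = 8*X)
R = -120 (R = 30*(-4) = -120)
F = -9
N(P, O) = -9
b(d) = 4 (b(d) = 4*1 = 4)
b(R)/N(Z(-5), 12) = 4/(-9) = 4*(-1/9) = -4/9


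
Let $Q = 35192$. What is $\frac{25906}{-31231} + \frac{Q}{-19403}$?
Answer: $- \frac{1601735470}{605975093} \approx -2.6432$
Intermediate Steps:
$\frac{25906}{-31231} + \frac{Q}{-19403} = \frac{25906}{-31231} + \frac{35192}{-19403} = 25906 \left(- \frac{1}{31231}\right) + 35192 \left(- \frac{1}{19403}\right) = - \frac{25906}{31231} - \frac{35192}{19403} = - \frac{1601735470}{605975093}$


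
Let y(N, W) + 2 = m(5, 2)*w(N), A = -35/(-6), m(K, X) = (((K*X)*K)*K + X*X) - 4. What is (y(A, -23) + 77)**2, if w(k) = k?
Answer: 21160000/9 ≈ 2.3511e+6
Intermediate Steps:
m(K, X) = -4 + X**2 + X*K**3 (m(K, X) = ((X*K**2)*K + X**2) - 4 = (X*K**3 + X**2) - 4 = (X**2 + X*K**3) - 4 = -4 + X**2 + X*K**3)
A = 35/6 (A = -35*(-1/6) = 35/6 ≈ 5.8333)
y(N, W) = -2 + 250*N (y(N, W) = -2 + (-4 + 2**2 + 2*5**3)*N = -2 + (-4 + 4 + 2*125)*N = -2 + (-4 + 4 + 250)*N = -2 + 250*N)
(y(A, -23) + 77)**2 = ((-2 + 250*(35/6)) + 77)**2 = ((-2 + 4375/3) + 77)**2 = (4369/3 + 77)**2 = (4600/3)**2 = 21160000/9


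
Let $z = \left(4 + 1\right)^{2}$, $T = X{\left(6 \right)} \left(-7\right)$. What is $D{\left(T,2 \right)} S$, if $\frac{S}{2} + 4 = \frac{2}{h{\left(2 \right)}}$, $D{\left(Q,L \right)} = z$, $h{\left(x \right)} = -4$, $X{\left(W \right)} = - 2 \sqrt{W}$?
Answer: $-225$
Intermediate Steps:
$T = 14 \sqrt{6}$ ($T = - 2 \sqrt{6} \left(-7\right) = 14 \sqrt{6} \approx 34.293$)
$z = 25$ ($z = 5^{2} = 25$)
$D{\left(Q,L \right)} = 25$
$S = -9$ ($S = -8 + 2 \frac{2}{-4} = -8 + 2 \cdot 2 \left(- \frac{1}{4}\right) = -8 + 2 \left(- \frac{1}{2}\right) = -8 - 1 = -9$)
$D{\left(T,2 \right)} S = 25 \left(-9\right) = -225$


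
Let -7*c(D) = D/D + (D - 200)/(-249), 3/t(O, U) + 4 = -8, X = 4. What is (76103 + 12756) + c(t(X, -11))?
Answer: 206507717/2324 ≈ 88859.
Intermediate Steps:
t(O, U) = -¼ (t(O, U) = 3/(-4 - 8) = 3/(-12) = 3*(-1/12) = -¼)
c(D) = -449/1743 + D/1743 (c(D) = -(D/D + (D - 200)/(-249))/7 = -(1 + (-200 + D)*(-1/249))/7 = -(1 + (200/249 - D/249))/7 = -(449/249 - D/249)/7 = -449/1743 + D/1743)
(76103 + 12756) + c(t(X, -11)) = (76103 + 12756) + (-449/1743 + (1/1743)*(-¼)) = 88859 + (-449/1743 - 1/6972) = 88859 - 599/2324 = 206507717/2324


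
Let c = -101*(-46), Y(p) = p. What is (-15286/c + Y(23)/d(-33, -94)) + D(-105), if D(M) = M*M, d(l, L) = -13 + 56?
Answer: 1101001005/99889 ≈ 11022.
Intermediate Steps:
d(l, L) = 43
c = 4646
D(M) = M**2
(-15286/c + Y(23)/d(-33, -94)) + D(-105) = (-15286/4646 + 23/43) + (-105)**2 = (-15286*1/4646 + 23*(1/43)) + 11025 = (-7643/2323 + 23/43) + 11025 = -275220/99889 + 11025 = 1101001005/99889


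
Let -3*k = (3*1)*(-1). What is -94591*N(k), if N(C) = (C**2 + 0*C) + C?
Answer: -189182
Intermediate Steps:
k = 1 (k = -3*1*(-1)/3 = -(-1) = -1/3*(-3) = 1)
N(C) = C + C**2 (N(C) = (C**2 + 0) + C = C**2 + C = C + C**2)
-94591*N(k) = -94591*(1 + 1) = -94591*2 = -189182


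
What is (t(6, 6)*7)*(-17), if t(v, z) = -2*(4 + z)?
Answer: 2380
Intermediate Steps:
t(v, z) = -8 - 2*z
(t(6, 6)*7)*(-17) = ((-8 - 2*6)*7)*(-17) = ((-8 - 12)*7)*(-17) = -20*7*(-17) = -140*(-17) = 2380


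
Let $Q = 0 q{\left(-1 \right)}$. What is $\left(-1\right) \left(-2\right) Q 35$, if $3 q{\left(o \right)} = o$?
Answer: $0$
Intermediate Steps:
$q{\left(o \right)} = \frac{o}{3}$
$Q = 0$ ($Q = 0 \cdot \frac{1}{3} \left(-1\right) = 0 \left(- \frac{1}{3}\right) = 0$)
$\left(-1\right) \left(-2\right) Q 35 = \left(-1\right) \left(-2\right) 0 \cdot 35 = 2 \cdot 0 \cdot 35 = 0 \cdot 35 = 0$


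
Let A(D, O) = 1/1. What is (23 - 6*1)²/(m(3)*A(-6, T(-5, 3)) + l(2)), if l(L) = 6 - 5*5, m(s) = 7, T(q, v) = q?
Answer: -289/12 ≈ -24.083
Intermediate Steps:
A(D, O) = 1
l(L) = -19 (l(L) = 6 - 25 = -19)
(23 - 6*1)²/(m(3)*A(-6, T(-5, 3)) + l(2)) = (23 - 6*1)²/(7*1 - 19) = (23 - 6)²/(7 - 19) = 17²/(-12) = 289*(-1/12) = -289/12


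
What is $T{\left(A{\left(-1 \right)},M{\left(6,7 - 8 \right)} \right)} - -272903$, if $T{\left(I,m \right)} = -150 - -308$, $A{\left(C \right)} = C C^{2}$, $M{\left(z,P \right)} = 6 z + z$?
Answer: $273061$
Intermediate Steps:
$M{\left(z,P \right)} = 7 z$
$A{\left(C \right)} = C^{3}$
$T{\left(I,m \right)} = 158$ ($T{\left(I,m \right)} = -150 + 308 = 158$)
$T{\left(A{\left(-1 \right)},M{\left(6,7 - 8 \right)} \right)} - -272903 = 158 - -272903 = 158 + 272903 = 273061$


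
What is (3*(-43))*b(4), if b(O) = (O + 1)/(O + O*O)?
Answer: -129/4 ≈ -32.250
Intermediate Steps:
b(O) = (1 + O)/(O + O²)
(3*(-43))*b(4) = (3*(-43))/4 = -129*¼ = -129/4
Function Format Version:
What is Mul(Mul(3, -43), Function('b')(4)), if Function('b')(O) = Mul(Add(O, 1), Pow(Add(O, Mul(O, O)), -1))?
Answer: Rational(-129, 4) ≈ -32.250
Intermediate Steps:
Function('b')(O) = Mul(Pow(Add(O, Pow(O, 2)), -1), Add(1, O)) (Function('b')(O) = Mul(Add(1, O), Pow(Add(O, Pow(O, 2)), -1)) = Mul(Pow(Add(O, Pow(O, 2)), -1), Add(1, O)))
Mul(Mul(3, -43), Function('b')(4)) = Mul(Mul(3, -43), Pow(4, -1)) = Mul(-129, Rational(1, 4)) = Rational(-129, 4)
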